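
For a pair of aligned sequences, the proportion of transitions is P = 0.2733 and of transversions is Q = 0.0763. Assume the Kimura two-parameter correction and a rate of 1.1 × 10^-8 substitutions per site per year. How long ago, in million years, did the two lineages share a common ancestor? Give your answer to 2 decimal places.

24.05

Under the Kimura two-parameter model, d = −½ ln(1 − 2P − Q) − ¼ ln(1 − 2Q).
1 − 2P − Q = 0.3771, giving −½ ln(0.3771) = 0.487622.
1 − 2Q = 0.8474, giving −¼ ln(0.8474) = 0.041396.
d = 0.487622 + 0.041396 = 0.529018.
Under a molecular clock d = 2μt, so t = d/(2μ) = 0.529018 / (2 × 1.1 × 10^-8) = 24.05 million years.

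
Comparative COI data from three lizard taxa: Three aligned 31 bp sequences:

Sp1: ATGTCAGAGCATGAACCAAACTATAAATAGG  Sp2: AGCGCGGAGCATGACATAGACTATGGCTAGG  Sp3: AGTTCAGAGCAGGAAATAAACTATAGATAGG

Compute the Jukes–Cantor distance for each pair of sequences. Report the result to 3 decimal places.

Sp1–Sp2: 11/31 sites differ → p ≈ 0.354839, d = −0.75 ln(1 − 0.473119) = 0.480585 ≈ 0.481.
Sp1–Sp3: 6/31 sites differ → p ≈ 0.193548, d = −0.75 ln(1 − 0.258064) = 0.223869 ≈ 0.224.
Sp2–Sp3: 8/31 sites differ → p ≈ 0.258065, d = −0.75 ln(1 − 0.344087) = 0.316295 ≈ 0.316.

d(Sp1,Sp2) = 0.481, d(Sp1,Sp3) = 0.224, d(Sp2,Sp3) = 0.316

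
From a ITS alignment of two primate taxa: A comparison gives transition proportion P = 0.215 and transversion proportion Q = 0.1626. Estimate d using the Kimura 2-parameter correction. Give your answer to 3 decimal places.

Under the Kimura two-parameter model, d = −½ ln(1 − 2P − Q) − ¼ ln(1 − 2Q).
1 − 2P − Q = 0.4074, giving −½ ln(0.4074) = 0.448980.
1 − 2Q = 0.6748, giving −¼ ln(0.6748) = 0.098335.
d = 0.448980 + 0.098335 = 0.547315.

0.547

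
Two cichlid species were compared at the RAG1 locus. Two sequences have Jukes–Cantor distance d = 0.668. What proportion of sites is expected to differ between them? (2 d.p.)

p = (3/4)(1 − e^(−4d/3)) = 0.75 × (1 − e^(-0.890667)) = 0.75 × (1 − 0.410382) = 0.442214.

0.44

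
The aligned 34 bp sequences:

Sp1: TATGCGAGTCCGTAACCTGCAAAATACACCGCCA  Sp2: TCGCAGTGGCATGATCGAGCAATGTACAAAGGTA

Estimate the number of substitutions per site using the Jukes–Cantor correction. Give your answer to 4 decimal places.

0.9178

The sequences differ at 18 of 34 sites, so p = 18/34 ≈ 0.529412.
d = −(3/4) ln(1 − 4p/3) = −0.75 ln(1 − 0.705883) = −0.75 ln(0.294117)
  = −0.75 × (-1.223778) = 0.917834 substitutions/site.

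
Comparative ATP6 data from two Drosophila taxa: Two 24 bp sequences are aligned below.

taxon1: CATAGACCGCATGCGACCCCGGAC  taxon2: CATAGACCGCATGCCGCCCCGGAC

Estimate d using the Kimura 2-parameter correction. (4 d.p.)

Of 24 sites, 1 differences are transitions and 1 are transversions, so P = 1/24 ≈ 0.041667 and Q = 1/24 ≈ 0.041667.
Under the Kimura two-parameter model, d = −½ ln(1 − 2P − Q) − ¼ ln(1 − 2Q).
1 − 2P − Q = 0.874999, giving −½ ln(0.874999) = 0.066766.
1 − 2Q = 0.916666, giving −¼ ln(0.916666) = 0.021753.
d = 0.066766 + 0.021753 = 0.088519.

0.0885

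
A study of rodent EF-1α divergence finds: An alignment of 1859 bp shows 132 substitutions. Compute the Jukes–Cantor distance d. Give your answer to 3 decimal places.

p = 132/1859 ≈ 0.071006.
d = −(3/4) ln(1 − 4p/3) = −0.75 ln(1 − 0.094675) = −0.75 ln(0.905325)
  = −0.75 × (-0.099461) = 0.074596 substitutions/site.

0.075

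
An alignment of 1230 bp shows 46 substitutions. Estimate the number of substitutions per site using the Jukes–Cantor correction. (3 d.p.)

0.038

p = 46/1230 ≈ 0.037398.
d = −(3/4) ln(1 − 4p/3) = −0.75 ln(1 − 0.049864) = −0.75 ln(0.950136)
  = −0.75 × (-0.051150) = 0.038363 substitutions/site.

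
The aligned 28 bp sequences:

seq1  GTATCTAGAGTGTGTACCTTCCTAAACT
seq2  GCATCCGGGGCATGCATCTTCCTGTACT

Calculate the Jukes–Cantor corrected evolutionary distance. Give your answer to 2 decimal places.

The sequences differ at 10 of 28 sites (2, 6, 7, 9, 11, 12, 15, 17, 24, 25), so p = 10/28 ≈ 0.357143.
d = −(3/4) ln(1 − 4p/3) = −0.75 ln(1 − 0.476191) = −0.75 ln(0.523809)
  = −0.75 × (-0.646628) = 0.484971 substitutions/site.

0.48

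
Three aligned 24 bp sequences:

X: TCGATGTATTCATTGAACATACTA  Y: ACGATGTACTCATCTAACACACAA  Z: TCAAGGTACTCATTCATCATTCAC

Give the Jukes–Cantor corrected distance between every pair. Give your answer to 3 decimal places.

X–Y: 6/24 sites differ → p = 0.25, d = −0.75 ln(1 − 0.333333) = 0.304098 ≈ 0.304.
X–Z: 8/24 sites differ → p ≈ 0.333333, d = −0.75 ln(1 − 0.444444) = 0.440839 ≈ 0.441.
Y–Z: 9/24 sites differ → p = 0.375, d = −0.75 ln(1 − 0.5) = 0.519860 ≈ 0.520.

d(X,Y) = 0.304, d(X,Z) = 0.441, d(Y,Z) = 0.520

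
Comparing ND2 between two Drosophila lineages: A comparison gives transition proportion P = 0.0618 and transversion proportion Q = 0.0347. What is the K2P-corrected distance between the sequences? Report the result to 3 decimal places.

Under the Kimura two-parameter model, d = −½ ln(1 − 2P − Q) − ¼ ln(1 − 2Q).
1 − 2P − Q = 0.8417, giving −½ ln(0.8417) = 0.086166.
1 − 2Q = 0.9306, giving −¼ ln(0.9306) = 0.017981.
d = 0.086166 + 0.017981 = 0.104147.

0.104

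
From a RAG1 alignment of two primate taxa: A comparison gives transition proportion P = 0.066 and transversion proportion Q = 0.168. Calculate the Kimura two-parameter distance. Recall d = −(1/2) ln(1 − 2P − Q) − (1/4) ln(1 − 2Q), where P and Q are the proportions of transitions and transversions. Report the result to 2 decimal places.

Under the Kimura two-parameter model, d = −½ ln(1 − 2P − Q) − ¼ ln(1 − 2Q).
1 − 2P − Q = 0.7, giving −½ ln(0.7) = 0.178337.
1 − 2Q = 0.664, giving −¼ ln(0.664) = 0.102368.
d = 0.178337 + 0.102368 = 0.280705.

0.28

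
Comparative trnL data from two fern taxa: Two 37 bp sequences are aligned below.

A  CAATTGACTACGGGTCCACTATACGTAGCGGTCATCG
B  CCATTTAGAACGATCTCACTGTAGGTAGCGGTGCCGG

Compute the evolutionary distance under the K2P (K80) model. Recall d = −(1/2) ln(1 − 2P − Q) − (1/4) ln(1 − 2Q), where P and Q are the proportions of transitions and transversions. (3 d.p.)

0.527

Of 37 sites, 5 differences are transitions and 9 are transversions, so P = 5/37 ≈ 0.135135 and Q = 9/37 ≈ 0.243243.
Under the Kimura two-parameter model, d = −½ ln(1 − 2P − Q) − ¼ ln(1 − 2Q).
1 − 2P − Q = 0.486487, giving −½ ln(0.486487) = 0.360273.
1 − 2Q = 0.513514, giving −¼ ln(0.513514) = 0.166619.
d = 0.360273 + 0.166619 = 0.526892.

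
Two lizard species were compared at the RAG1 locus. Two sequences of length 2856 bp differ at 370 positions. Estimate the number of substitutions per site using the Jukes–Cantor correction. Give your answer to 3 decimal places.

p = 370/2856 ≈ 0.129552.
d = −(3/4) ln(1 − 4p/3) = −0.75 ln(1 − 0.172736) = −0.75 ln(0.827264)
  = −0.75 × (-0.189631) = 0.142223 substitutions/site.

0.142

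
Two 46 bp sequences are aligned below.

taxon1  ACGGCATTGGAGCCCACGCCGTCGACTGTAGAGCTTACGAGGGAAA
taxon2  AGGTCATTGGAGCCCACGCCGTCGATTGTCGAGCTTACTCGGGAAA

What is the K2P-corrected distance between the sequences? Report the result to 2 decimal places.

Of 46 sites, 1 differences are transitions and 5 are transversions, so P = 1/46 ≈ 0.021739 and Q = 5/46 ≈ 0.108696.
Under the Kimura two-parameter model, d = −½ ln(1 − 2P − Q) − ¼ ln(1 − 2Q).
1 − 2P − Q = 0.847826, giving −½ ln(0.847826) = 0.082540.
1 − 2Q = 0.782608, giving −¼ ln(0.782608) = 0.061281.
d = 0.082540 + 0.061281 = 0.143821.

0.14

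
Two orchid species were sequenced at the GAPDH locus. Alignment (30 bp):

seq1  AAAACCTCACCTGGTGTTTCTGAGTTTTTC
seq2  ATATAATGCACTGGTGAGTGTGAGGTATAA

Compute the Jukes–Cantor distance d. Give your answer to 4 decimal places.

The sequences differ at 14 of 30 sites, so p = 14/30 ≈ 0.466667.
d = −(3/4) ln(1 − 4p/3) = −0.75 ln(1 − 0.622223) = −0.75 ln(0.377777)
  = −0.75 × (-0.973451) = 0.730088 substitutions/site.

0.7301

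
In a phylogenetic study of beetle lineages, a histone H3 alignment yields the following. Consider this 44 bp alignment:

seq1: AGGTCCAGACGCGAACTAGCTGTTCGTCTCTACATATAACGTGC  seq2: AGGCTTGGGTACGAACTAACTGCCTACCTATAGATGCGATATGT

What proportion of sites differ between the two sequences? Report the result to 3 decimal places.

0.477

The sequences differ at 21 of 44 positions.
p = 21/44 = 0.477272… ≈ 0.477 (to 3 d.p.).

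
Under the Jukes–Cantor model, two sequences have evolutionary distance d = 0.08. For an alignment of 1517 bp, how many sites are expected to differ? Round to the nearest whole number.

115

Invert JC69: p = (3/4)(1 − e^(−4d/3)) = 0.75 × (1 − e^(-0.106667)) = 0.75 × (1 − 0.898825) = 0.075881.
Expected differing sites = pL ≈ 0.075881 × 1517 = 115.111477 ≈ 115.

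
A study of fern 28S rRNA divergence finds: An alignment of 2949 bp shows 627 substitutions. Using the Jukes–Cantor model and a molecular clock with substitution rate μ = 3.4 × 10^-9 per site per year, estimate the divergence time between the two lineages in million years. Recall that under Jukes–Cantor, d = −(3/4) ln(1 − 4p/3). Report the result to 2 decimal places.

p = 627/2949 ≈ 0.212614.
d = −(3/4) ln(1 − 4p/3) = −0.75 ln(1 − 0.283485) = −0.75 ln(0.716515)
  = −0.75 × (-0.333356) = 0.250017 substitutions/site.
Under a molecular clock d = 2μt, so t = d/(2μ) = 0.250017 / (2 × 3.4 × 10^-9) = 36.77 million years.

36.77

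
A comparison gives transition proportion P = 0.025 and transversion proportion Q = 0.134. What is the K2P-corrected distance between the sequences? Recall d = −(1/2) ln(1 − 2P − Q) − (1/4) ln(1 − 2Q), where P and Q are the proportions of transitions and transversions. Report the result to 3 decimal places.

0.180

Under the Kimura two-parameter model, d = −½ ln(1 − 2P − Q) − ¼ ln(1 − 2Q).
1 − 2P − Q = 0.816, giving −½ ln(0.816) = 0.101670.
1 − 2Q = 0.732, giving −¼ ln(0.732) = 0.077994.
d = 0.101670 + 0.077994 = 0.179664.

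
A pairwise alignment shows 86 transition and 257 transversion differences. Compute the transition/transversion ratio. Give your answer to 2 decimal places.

0.33

R = 86/257 = 0.334630… ≈ 0.33 (to 2 d.p.).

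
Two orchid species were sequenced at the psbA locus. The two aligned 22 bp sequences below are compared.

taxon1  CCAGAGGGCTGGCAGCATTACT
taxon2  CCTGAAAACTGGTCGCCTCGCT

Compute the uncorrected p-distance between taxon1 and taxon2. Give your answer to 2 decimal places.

0.41

The sequences differ at 9 of 22 positions (sites 3, 6, 7, 8, 13, 14, 17, 19, 20).
p = 9/22 = 0.409090… ≈ 0.41 (to 2 d.p.).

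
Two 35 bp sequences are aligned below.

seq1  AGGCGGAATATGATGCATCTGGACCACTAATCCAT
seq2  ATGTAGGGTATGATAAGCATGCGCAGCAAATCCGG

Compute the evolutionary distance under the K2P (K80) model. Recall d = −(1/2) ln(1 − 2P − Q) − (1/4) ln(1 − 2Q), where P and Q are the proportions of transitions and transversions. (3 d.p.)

0.866

Of 35 sites, 10 differences are transitions and 7 are transversions, so P = 10/35 ≈ 0.285714 and Q = 7/35 = 0.2.
Under the Kimura two-parameter model, d = −½ ln(1 − 2P − Q) − ¼ ln(1 − 2Q).
1 − 2P − Q = 0.228572, giving −½ ln(0.228572) = 0.737952.
1 − 2Q = 0.6, giving −¼ ln(0.6) = 0.127706.
d = 0.737952 + 0.127706 = 0.865658.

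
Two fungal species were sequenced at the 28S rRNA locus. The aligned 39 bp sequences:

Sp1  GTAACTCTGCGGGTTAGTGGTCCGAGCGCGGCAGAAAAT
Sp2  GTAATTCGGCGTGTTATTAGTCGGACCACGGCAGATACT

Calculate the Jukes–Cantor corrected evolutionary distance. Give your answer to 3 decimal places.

0.314

The sequences differ at 10 of 39 sites (5, 8, 12, 17, 19, 23, 26, 28, 36, 38), so p = 10/39 ≈ 0.25641.
d = −(3/4) ln(1 − 4p/3) = −0.75 ln(1 − 0.34188) = −0.75 ln(0.65812)
  = −0.75 × (-0.418368) = 0.313776 substitutions/site.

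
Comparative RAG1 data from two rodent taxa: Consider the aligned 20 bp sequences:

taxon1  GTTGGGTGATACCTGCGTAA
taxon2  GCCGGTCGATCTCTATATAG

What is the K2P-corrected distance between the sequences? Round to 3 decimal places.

Of 20 sites, 8 differences are transitions and 2 are transversions, so P = 8/20 = 0.4 and Q = 2/20 = 0.1.
Under the Kimura two-parameter model, d = −½ ln(1 − 2P − Q) − ¼ ln(1 − 2Q).
1 − 2P − Q = 0.1, giving −½ ln(0.1) = 1.151293.
1 − 2Q = 0.8, giving −¼ ln(0.8) = 0.055786.
d = 1.151293 + 0.055786 = 1.207079.

1.207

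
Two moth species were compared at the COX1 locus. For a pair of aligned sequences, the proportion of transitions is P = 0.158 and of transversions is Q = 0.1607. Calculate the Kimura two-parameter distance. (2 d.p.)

Under the Kimura two-parameter model, d = −½ ln(1 − 2P − Q) − ¼ ln(1 − 2Q).
1 − 2P − Q = 0.5233, giving −½ ln(0.5233) = 0.323800.
1 − 2Q = 0.6786, giving −¼ ln(0.6786) = 0.096931.
d = 0.323800 + 0.096931 = 0.420731.

0.42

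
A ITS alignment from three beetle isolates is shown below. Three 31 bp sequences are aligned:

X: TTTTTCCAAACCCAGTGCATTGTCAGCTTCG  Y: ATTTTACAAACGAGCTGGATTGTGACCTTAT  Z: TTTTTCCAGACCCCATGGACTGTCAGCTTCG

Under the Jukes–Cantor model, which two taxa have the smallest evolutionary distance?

X and Z

X–Y: 11/31 differ, p = 0.355, d = 0.481.
X–Z: 5/31 differ, p = 0.161, d = 0.182.
Y–Z: 12/31 differ, p = 0.387, d = 0.544.
The smallest distance is between X and Z.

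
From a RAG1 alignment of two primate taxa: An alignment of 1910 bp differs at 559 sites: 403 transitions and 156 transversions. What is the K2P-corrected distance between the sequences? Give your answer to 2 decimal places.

P = 403/1910 ≈ 0.210995 and Q = 156/1910 ≈ 0.081675.
Under the Kimura two-parameter model, d = −½ ln(1 − 2P − Q) − ¼ ln(1 − 2Q).
1 − 2P − Q = 0.496335, giving −½ ln(0.496335) = 0.350252.
1 − 2Q = 0.83665, giving −¼ ln(0.83665) = 0.044587.
d = 0.350252 + 0.044587 = 0.394839.

0.39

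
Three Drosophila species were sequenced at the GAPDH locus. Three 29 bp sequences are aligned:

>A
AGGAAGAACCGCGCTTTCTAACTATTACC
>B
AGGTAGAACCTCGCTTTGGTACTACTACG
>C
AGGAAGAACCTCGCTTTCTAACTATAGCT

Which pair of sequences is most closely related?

A–B: 7/29 differ, p = 0.241, d = 0.291.
A–C: 4/29 differ, p = 0.138, d = 0.152.
B–C: 8/29 differ, p = 0.276, d = 0.344.
The smallest distance is between A and C.

A and C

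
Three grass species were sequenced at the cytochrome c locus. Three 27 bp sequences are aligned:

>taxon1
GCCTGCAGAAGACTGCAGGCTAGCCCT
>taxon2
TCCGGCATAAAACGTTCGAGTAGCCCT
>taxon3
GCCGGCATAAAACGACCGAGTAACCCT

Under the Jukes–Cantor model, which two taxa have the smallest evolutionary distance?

taxon2 and taxon3

taxon1–taxon2: 10/27 differ, p = 0.370, d = 0.511.
taxon1–taxon3: 9/27 differ, p = 0.333, d = 0.441.
taxon2–taxon3: 4/27 differ, p = 0.148, d = 0.165.
The smallest distance is between taxon2 and taxon3.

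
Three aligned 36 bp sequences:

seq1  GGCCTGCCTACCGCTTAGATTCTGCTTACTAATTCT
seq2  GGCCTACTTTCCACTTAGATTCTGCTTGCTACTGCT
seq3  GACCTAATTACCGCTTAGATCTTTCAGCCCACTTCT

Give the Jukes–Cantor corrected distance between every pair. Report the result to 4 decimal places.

seq1–seq2: 7/36 sites differ → p ≈ 0.194444, d = −0.75 ln(1 − 0.259259) = 0.225078 ≈ 0.2251.
seq1–seq3: 12/36 sites differ → p ≈ 0.333333, d = −0.75 ln(1 − 0.444444) = 0.440839 ≈ 0.4408.
seq2–seq3: 12/36 sites differ → p ≈ 0.333333, d = −0.75 ln(1 − 0.444444) = 0.440839 ≈ 0.4408.

d(seq1,seq2) = 0.2251, d(seq1,seq3) = 0.4408, d(seq2,seq3) = 0.4408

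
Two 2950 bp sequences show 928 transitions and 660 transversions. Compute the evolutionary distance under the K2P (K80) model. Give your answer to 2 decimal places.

P = 928/2950 ≈ 0.314576 and Q = 660/2950 ≈ 0.223729.
Under the Kimura two-parameter model, d = −½ ln(1 − 2P − Q) − ¼ ln(1 − 2Q).
1 − 2P − Q = 0.147119, giving −½ ln(0.147119) = 0.958257.
1 − 2Q = 0.552542, giving −¼ ln(0.552542) = 0.148306.
d = 0.958257 + 0.148306 = 1.106563.

1.11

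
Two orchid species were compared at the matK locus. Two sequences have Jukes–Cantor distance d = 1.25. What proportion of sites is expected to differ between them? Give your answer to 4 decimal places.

p = (3/4)(1 − e^(−4d/3)) = 0.75 × (1 − e^(-1.666667)) = 0.75 × (1 − 0.188876) = 0.608343.

0.6083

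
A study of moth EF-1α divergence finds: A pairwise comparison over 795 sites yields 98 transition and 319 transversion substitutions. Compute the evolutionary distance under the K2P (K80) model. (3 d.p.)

P = 98/795 ≈ 0.12327 and Q = 319/795 ≈ 0.401258.
Under the Kimura two-parameter model, d = −½ ln(1 − 2P − Q) − ¼ ln(1 − 2Q).
1 − 2P − Q = 0.352202, giving −½ ln(0.352202) = 0.521775.
1 − 2Q = 0.197484, giving −¼ ln(0.197484) = 0.405524.
d = 0.521775 + 0.405524 = 0.927299.

0.927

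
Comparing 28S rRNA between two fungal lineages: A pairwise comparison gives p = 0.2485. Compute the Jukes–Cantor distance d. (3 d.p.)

0.302

d = −(3/4) ln(1 − 4p/3) = −0.75 ln(1 − 0.331333) = −0.75 ln(0.668667)
  = −0.75 × (-0.402469) = 0.301852 substitutions/site.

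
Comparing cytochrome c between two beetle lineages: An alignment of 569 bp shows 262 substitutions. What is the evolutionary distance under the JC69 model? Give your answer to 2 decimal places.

0.71

p = 262/569 ≈ 0.460457.
d = −(3/4) ln(1 − 4p/3) = −0.75 ln(1 − 0.613943) = −0.75 ln(0.386057)
  = −0.75 × (-0.951770) = 0.713828 substitutions/site.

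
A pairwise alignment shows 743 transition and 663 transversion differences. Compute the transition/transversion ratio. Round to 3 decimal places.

R = 743/663 = 1.120663… ≈ 1.121 (to 3 d.p.).

1.121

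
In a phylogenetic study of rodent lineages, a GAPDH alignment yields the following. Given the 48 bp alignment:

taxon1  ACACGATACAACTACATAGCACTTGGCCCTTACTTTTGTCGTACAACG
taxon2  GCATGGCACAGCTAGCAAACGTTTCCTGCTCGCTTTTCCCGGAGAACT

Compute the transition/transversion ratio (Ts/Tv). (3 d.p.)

1.200

Transitions are A↔G and C↔T; transversions are all other mismatches.
Transitions: 12. Transversions: 10.
R = 12/10 = 1.200.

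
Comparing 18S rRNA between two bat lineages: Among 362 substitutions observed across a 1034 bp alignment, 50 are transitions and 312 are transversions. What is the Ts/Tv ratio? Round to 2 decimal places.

R = 50/312 = 0.160256… ≈ 0.16 (to 2 d.p.).

0.16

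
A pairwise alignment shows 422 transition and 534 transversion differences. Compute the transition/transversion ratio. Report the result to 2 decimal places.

0.79

R = 422/534 = 0.790262… ≈ 0.79 (to 2 d.p.).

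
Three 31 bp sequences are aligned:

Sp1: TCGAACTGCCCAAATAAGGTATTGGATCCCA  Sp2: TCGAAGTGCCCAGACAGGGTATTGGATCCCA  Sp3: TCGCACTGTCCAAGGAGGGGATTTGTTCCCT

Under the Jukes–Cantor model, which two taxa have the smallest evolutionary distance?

Sp1 and Sp2

Sp1–Sp2: 4/31 differ, p = 0.129, d = 0.142.
Sp1–Sp3: 9/31 differ, p = 0.290, d = 0.367.
Sp2–Sp3: 10/31 differ, p = 0.323, d = 0.422.
The smallest distance is between Sp1 and Sp2.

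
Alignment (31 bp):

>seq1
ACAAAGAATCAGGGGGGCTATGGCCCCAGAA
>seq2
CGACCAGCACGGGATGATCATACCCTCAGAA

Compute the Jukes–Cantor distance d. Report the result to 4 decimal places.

The sequences differ at 17 of 31 sites, so p = 17/31 ≈ 0.548387.
d = −(3/4) ln(1 − 4p/3) = −0.75 ln(1 − 0.731183) = −0.75 ln(0.268817)
  = −0.75 × (-1.313724) = 0.985293 substitutions/site.

0.9853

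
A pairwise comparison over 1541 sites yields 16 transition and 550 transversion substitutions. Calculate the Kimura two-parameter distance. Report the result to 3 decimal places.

P = 16/1541 ≈ 0.010383 and Q = 550/1541 ≈ 0.356911.
Under the Kimura two-parameter model, d = −½ ln(1 − 2P − Q) − ¼ ln(1 − 2Q).
1 − 2P − Q = 0.622323, giving −½ ln(0.622323) = 0.237148.
1 − 2Q = 0.286178, giving −¼ ln(0.286178) = 0.312785.
d = 0.237148 + 0.312785 = 0.549933.

0.550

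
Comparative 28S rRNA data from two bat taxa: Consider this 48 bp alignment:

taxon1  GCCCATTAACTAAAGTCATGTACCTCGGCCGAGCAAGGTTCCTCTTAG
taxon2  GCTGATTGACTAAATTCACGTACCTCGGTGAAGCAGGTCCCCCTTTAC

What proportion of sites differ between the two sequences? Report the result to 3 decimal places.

The sequences differ at 15 of 48 positions.
p = 15/48 = 0.3125 ≈ 0.313 (to 3 d.p.).

0.313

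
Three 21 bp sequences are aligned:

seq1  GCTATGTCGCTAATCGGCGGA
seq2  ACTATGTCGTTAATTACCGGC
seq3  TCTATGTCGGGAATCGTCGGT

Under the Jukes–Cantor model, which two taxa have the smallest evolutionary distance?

seq1–seq2: 6/21 differ, p = 0.286, d = 0.360.
seq1–seq3: 5/21 differ, p = 0.238, d = 0.286.
seq2–seq3: 7/21 differ, p = 0.333, d = 0.441.
The smallest distance is between seq1 and seq3.

seq1 and seq3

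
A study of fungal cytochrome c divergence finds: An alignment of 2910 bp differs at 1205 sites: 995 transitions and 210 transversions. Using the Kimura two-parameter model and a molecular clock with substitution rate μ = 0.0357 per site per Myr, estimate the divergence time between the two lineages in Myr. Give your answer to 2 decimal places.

10.42

P = 995/2910 ≈ 0.341924 and Q = 210/2910 ≈ 0.072165.
Under the Kimura two-parameter model, d = −½ ln(1 − 2P − Q) − ¼ ln(1 − 2Q).
1 − 2P − Q = 0.243987, giving −½ ln(0.243987) = 0.705320.
1 − 2Q = 0.85567, giving −¼ ln(0.85567) = 0.038968.
d = 0.705320 + 0.038968 = 0.744288.
Under a molecular clock d = 2μt, so t = d/(2μ) = 0.744288 / (2 × 0.0357) = 10.42 Myr.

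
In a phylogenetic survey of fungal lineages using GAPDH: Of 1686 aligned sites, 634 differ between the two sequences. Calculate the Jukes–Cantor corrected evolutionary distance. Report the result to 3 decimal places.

0.522

p = 634/1686 ≈ 0.376038.
d = −(3/4) ln(1 − 4p/3) = −0.75 ln(1 − 0.501384) = −0.75 ln(0.498616)
  = −0.75 × (-0.695919) = 0.521939 substitutions/site.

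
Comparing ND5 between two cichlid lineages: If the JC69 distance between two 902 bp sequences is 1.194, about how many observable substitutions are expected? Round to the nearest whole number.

Invert JC69: p = (3/4)(1 − e^(−4d/3)) = 0.75 × (1 − e^(-1.592)) = 0.75 × (1 − 0.203518) = 0.597362.
Expected differing sites = pL ≈ 0.597362 × 902 = 538.820524 ≈ 539.

539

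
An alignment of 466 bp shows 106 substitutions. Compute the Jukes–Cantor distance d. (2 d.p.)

p = 106/466 ≈ 0.227468.
d = −(3/4) ln(1 − 4p/3) = −0.75 ln(1 − 0.303291) = −0.75 ln(0.696709)
  = −0.75 × (-0.361387) = 0.271040 substitutions/site.

0.27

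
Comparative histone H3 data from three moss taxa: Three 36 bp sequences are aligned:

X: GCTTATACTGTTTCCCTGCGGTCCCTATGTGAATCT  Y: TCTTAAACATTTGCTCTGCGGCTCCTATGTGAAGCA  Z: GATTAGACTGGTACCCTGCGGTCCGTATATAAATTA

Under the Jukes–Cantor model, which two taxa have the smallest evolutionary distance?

X and Z

X–Y: 10/36 differ, p = 0.278, d = 0.347.
X–Z: 9/36 differ, p = 0.250, d = 0.304.
Y–Z: 15/36 differ, p = 0.417, d = 0.608.
The smallest distance is between X and Z.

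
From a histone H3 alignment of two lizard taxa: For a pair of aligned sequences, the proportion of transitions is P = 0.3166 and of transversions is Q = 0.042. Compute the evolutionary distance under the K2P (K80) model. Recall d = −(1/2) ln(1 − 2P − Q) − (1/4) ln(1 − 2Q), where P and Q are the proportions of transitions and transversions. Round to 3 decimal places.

0.584

Under the Kimura two-parameter model, d = −½ ln(1 − 2P − Q) − ¼ ln(1 − 2Q).
1 − 2P − Q = 0.3248, giving −½ ln(0.3248) = 0.562273.
1 − 2Q = 0.916, giving −¼ ln(0.916) = 0.021935.
d = 0.562273 + 0.021935 = 0.584208.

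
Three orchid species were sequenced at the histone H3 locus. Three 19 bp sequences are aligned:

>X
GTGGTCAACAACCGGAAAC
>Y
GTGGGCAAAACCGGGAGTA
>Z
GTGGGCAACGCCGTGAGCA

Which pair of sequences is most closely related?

X–Y: 7/19 differ, p = 0.368, d = 0.507.
X–Z: 8/19 differ, p = 0.421, d = 0.618.
Y–Z: 4/19 differ, p = 0.211, d = 0.247.
The smallest distance is between Y and Z.

Y and Z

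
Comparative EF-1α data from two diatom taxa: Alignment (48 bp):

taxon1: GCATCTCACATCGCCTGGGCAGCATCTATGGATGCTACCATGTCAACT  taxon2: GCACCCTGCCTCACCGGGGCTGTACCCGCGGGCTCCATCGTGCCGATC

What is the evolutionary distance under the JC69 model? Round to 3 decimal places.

0.764

The sequences differ at 23 of 48 sites, so p = 23/48 ≈ 0.479167.
d = −(3/4) ln(1 − 4p/3) = −0.75 ln(1 − 0.638889) = −0.75 ln(0.361111)
  = −0.75 × (-1.018570) = 0.763928 substitutions/site.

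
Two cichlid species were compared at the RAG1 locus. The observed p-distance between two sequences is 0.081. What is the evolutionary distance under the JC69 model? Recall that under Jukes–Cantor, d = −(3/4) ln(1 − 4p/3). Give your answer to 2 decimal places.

d = −(3/4) ln(1 − 4p/3) = −0.75 ln(1 − 0.108) = −0.75 ln(0.892)
  = −0.75 × (-0.114289) = 0.085717 substitutions/site.

0.09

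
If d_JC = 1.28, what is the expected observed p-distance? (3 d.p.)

0.614

p = (3/4)(1 − e^(−4d/3)) = 0.75 × (1 − e^(-1.706667)) = 0.75 × (1 − 0.181470) = 0.613898.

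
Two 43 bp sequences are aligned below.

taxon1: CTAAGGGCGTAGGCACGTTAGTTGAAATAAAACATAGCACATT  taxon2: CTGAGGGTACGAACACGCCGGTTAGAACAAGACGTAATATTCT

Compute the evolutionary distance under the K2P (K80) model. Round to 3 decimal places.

1.199

Of 43 sites, 19 differences are transitions and 1 are transversions, so P = 19/43 ≈ 0.44186 and Q = 1/43 ≈ 0.023256.
Under the Kimura two-parameter model, d = −½ ln(1 − 2P − Q) − ¼ ln(1 − 2Q).
1 − 2P − Q = 0.093024, giving −½ ln(0.093024) = 1.187449.
1 − 2Q = 0.953488, giving −¼ ln(0.953488) = 0.011907.
d = 1.187449 + 0.011907 = 1.199356.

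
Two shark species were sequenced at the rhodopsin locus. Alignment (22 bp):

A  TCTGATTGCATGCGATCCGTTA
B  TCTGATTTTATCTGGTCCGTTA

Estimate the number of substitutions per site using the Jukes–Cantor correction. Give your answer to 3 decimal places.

0.271

The sequences differ at 5 of 22 sites (8, 9, 12, 13, 15), so p = 5/22 ≈ 0.227273.
d = −(3/4) ln(1 − 4p/3) = −0.75 ln(1 − 0.303031) = −0.75 ln(0.696969)
  = −0.75 × (-0.361014) = 0.270761 substitutions/site.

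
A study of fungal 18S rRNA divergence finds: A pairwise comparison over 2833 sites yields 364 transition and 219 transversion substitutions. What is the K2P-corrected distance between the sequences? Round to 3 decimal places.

P = 364/2833 ≈ 0.128486 and Q = 219/2833 ≈ 0.077303.
Under the Kimura two-parameter model, d = −½ ln(1 − 2P − Q) − ¼ ln(1 − 2Q).
1 − 2P − Q = 0.665725, giving −½ ln(0.665725) = 0.203439.
1 − 2Q = 0.845394, giving −¼ ln(0.845394) = 0.041988.
d = 0.203439 + 0.041988 = 0.245427.

0.245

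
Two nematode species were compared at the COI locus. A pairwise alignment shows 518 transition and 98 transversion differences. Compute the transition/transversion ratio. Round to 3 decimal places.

R = 518/98 = 5.285714… ≈ 5.286 (to 3 d.p.).

5.286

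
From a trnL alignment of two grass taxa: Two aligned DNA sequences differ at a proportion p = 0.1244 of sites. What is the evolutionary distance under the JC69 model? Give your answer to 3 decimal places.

d = −(3/4) ln(1 − 4p/3) = −0.75 ln(1 − 0.165867) = −0.75 ln(0.834133)
  = −0.75 × (-0.181362) = 0.136022 substitutions/site.

0.136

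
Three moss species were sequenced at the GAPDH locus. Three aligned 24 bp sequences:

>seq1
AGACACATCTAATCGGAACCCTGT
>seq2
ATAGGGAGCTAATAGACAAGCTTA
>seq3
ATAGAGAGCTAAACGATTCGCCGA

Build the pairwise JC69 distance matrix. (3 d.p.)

d(seq1,seq2) = 0.824, d(seq1,seq3) = 0.708, d(seq2,seq3) = 0.441

seq1–seq2: 12/24 sites differ → p = 0.5, d = −0.75 ln(1 − 0.666667) = 0.823960 ≈ 0.824.
seq1–seq3: 11/24 sites differ → p ≈ 0.458333, d = −0.75 ln(1 − 0.611111) = 0.708346 ≈ 0.708.
seq2–seq3: 8/24 sites differ → p ≈ 0.333333, d = −0.75 ln(1 − 0.444444) = 0.440839 ≈ 0.441.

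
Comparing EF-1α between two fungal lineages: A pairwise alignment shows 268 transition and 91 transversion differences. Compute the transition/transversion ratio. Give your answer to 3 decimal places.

R = 268/91 = 2.945054… ≈ 2.945 (to 3 d.p.).

2.945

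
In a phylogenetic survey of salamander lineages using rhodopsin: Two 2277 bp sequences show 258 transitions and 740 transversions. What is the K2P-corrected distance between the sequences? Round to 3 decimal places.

P = 258/2277 ≈ 0.113307 and Q = 740/2277 ≈ 0.324989.
Under the Kimura two-parameter model, d = −½ ln(1 − 2P − Q) − ¼ ln(1 − 2Q).
1 − 2P − Q = 0.448397, giving −½ ln(0.448397) = 0.401038.
1 − 2Q = 0.350022, giving −¼ ln(0.350022) = 0.262440.
d = 0.401038 + 0.262440 = 0.663478.

0.663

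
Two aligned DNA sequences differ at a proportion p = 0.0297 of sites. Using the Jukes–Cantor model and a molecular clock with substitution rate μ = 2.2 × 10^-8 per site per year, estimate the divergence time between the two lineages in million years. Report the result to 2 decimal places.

0.69

d = −(3/4) ln(1 − 4p/3) = −0.75 ln(1 − 0.0396) = −0.75 ln(0.9604)
  = −0.75 × (-0.040405) = 0.030304 substitutions/site.
Under a molecular clock d = 2μt, so t = d/(2μ) = 0.030304 / (2 × 2.2 × 10^-8) = 0.69 million years.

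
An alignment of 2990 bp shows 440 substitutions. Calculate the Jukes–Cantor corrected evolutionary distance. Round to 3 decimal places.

p = 440/2990 ≈ 0.147157.
d = −(3/4) ln(1 − 4p/3) = −0.75 ln(1 − 0.196209) = −0.75 ln(0.803791)
  = −0.75 × (-0.218416) = 0.163812 substitutions/site.

0.164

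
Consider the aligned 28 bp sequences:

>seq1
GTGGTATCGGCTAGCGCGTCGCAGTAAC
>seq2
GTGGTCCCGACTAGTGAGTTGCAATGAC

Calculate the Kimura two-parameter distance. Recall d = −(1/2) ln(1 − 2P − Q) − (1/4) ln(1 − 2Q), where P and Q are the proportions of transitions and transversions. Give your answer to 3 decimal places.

0.385

Of 28 sites, 6 differences are transitions and 2 are transversions, so P = 6/28 ≈ 0.214286 and Q = 2/28 ≈ 0.071429.
Under the Kimura two-parameter model, d = −½ ln(1 − 2P − Q) − ¼ ln(1 − 2Q).
1 − 2P − Q = 0.499999, giving −½ ln(0.499999) = 0.346575.
1 − 2Q = 0.857142, giving −¼ ln(0.857142) = 0.038538.
d = 0.346575 + 0.038538 = 0.385113.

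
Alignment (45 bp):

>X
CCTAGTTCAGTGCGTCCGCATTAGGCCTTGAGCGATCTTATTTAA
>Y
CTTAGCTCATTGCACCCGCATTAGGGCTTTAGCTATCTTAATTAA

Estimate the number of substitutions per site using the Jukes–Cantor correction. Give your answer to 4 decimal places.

0.2326

The sequences differ at 9 of 45 sites (2, 6, 10, 14, 15, 26, 30, 34, 41), so p = 9/45 = 0.2.
d = −(3/4) ln(1 − 4p/3) = −0.75 ln(1 − 0.266667) = −0.75 ln(0.733333)
  = −0.75 × (-0.310155) = 0.232616 substitutions/site.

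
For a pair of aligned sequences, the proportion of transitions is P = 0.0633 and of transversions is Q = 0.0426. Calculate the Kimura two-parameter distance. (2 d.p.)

Under the Kimura two-parameter model, d = −½ ln(1 − 2P − Q) − ¼ ln(1 − 2Q).
1 − 2P − Q = 0.8308, giving −½ ln(0.8308) = 0.092683.
1 − 2Q = 0.9148, giving −¼ ln(0.9148) = 0.022262.
d = 0.092683 + 0.022262 = 0.114945.

0.11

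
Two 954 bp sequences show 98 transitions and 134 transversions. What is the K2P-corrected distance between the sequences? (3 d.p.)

0.295

P = 98/954 ≈ 0.102725 and Q = 134/954 ≈ 0.140461.
Under the Kimura two-parameter model, d = −½ ln(1 − 2P − Q) − ¼ ln(1 − 2Q).
1 − 2P − Q = 0.654089, giving −½ ln(0.654089) = 0.212256.
1 − 2Q = 0.719078, giving −¼ ln(0.719078) = 0.082446.
d = 0.212256 + 0.082446 = 0.294702.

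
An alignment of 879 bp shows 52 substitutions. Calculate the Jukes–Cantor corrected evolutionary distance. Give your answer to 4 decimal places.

0.0616

p = 52/879 ≈ 0.059158.
d = −(3/4) ln(1 − 4p/3) = −0.75 ln(1 − 0.078877) = −0.75 ln(0.921123)
  = −0.75 × (-0.082162) = 0.061622 substitutions/site.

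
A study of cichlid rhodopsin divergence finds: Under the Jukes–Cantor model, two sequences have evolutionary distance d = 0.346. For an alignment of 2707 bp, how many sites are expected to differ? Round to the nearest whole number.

Invert JC69: p = (3/4)(1 − e^(−4d/3)) = 0.75 × (1 − e^(-0.461333)) = 0.75 × (1 − 0.630443) = 0.277168.
Expected differing sites = pL ≈ 0.277168 × 2707 = 750.293776 ≈ 750.

750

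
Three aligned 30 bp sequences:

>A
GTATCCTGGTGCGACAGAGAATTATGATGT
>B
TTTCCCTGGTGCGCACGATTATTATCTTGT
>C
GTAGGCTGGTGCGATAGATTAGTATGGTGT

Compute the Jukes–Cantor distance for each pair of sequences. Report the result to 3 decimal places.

A–B: 10/30 sites differ → p ≈ 0.333333, d = −0.75 ln(1 − 0.444444) = 0.440839 ≈ 0.441.
A–C: 7/30 sites differ → p ≈ 0.233333, d = −0.75 ln(1 − 0.311111) = 0.279506 ≈ 0.280.
B–C: 10/30 sites differ → p ≈ 0.333333, d = −0.75 ln(1 − 0.444444) = 0.440839 ≈ 0.441.

d(A,B) = 0.441, d(A,C) = 0.280, d(B,C) = 0.441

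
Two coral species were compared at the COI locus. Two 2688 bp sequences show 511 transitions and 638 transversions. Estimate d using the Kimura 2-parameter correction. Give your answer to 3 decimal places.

P = 511/2688 ≈ 0.190104 and Q = 638/2688 ≈ 0.237351.
Under the Kimura two-parameter model, d = −½ ln(1 − 2P − Q) − ¼ ln(1 − 2Q).
1 − 2P − Q = 0.382441, giving −½ ln(0.382441) = 0.480590.
1 − 2Q = 0.525298, giving −¼ ln(0.525298) = 0.160947.
d = 0.480590 + 0.160947 = 0.641537.

0.642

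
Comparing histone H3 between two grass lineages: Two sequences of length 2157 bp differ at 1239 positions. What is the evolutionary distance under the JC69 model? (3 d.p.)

1.089

p = 1239/2157 ≈ 0.574409.
d = −(3/4) ln(1 − 4p/3) = −0.75 ln(1 − 0.765879) = −0.75 ln(0.234121)
  = −0.75 × (-1.451917) = 1.088938 substitutions/site.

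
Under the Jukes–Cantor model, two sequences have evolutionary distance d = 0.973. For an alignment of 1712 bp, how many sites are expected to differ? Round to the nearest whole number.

Invert JC69: p = (3/4)(1 − e^(−4d/3)) = 0.75 × (1 − e^(-1.297333)) = 0.75 × (1 − 0.273260) = 0.545055.
Expected differing sites = pL ≈ 0.545055 × 1712 = 933.13416 ≈ 933.

933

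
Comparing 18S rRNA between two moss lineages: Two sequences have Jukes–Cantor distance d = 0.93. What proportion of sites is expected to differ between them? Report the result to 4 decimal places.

0.5330

p = (3/4)(1 − e^(−4d/3)) = 0.75 × (1 − e^(-1.24)) = 0.75 × (1 − 0.289384) = 0.532962.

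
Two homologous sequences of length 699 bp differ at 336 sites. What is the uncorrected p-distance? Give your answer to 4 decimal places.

0.4807

p = 336/699 = 0.480686… ≈ 0.4807 (to 4 d.p.).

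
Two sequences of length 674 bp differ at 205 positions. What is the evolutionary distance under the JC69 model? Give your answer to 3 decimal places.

0.390

p = 205/674 ≈ 0.304154.
d = −(3/4) ln(1 − 4p/3) = −0.75 ln(1 − 0.405539) = −0.75 ln(0.594461)
  = −0.75 × (-0.520100) = 0.390075 substitutions/site.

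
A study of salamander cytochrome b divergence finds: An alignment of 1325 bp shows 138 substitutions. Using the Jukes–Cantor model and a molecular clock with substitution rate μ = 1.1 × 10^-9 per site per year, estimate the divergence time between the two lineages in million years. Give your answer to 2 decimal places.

50.97

p = 138/1325 ≈ 0.104151.
d = −(3/4) ln(1 − 4p/3) = −0.75 ln(1 − 0.138868) = −0.75 ln(0.861132)
  = −0.75 × (-0.149507) = 0.112130 substitutions/site.
Under a molecular clock d = 2μt, so t = d/(2μ) = 0.112130 / (2 × 1.1 × 10^-9) = 50.97 million years.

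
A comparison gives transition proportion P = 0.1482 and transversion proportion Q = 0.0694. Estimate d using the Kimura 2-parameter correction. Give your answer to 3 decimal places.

0.265

Under the Kimura two-parameter model, d = −½ ln(1 − 2P − Q) − ¼ ln(1 − 2Q).
1 − 2P − Q = 0.6342, giving −½ ln(0.6342) = 0.227695.
1 − 2Q = 0.8612, giving −¼ ln(0.8612) = 0.037357.
d = 0.227695 + 0.037357 = 0.265052.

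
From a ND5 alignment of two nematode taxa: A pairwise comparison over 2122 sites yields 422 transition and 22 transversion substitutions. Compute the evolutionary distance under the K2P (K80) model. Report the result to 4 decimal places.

0.2675

P = 422/2122 ≈ 0.198869 and Q = 22/2122 ≈ 0.010368.
Under the Kimura two-parameter model, d = −½ ln(1 − 2P − Q) − ¼ ln(1 − 2Q).
1 − 2P − Q = 0.591894, giving −½ ln(0.591894) = 0.262214.
1 − 2Q = 0.979264, giving −¼ ln(0.979264) = 0.005239.
d = 0.262214 + 0.005239 = 0.267453.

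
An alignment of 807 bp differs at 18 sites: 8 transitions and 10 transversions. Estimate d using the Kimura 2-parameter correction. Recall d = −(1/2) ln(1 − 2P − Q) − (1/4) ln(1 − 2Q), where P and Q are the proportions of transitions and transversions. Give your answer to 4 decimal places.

0.0226

P = 8/807 ≈ 0.009913 and Q = 10/807 ≈ 0.012392.
Under the Kimura two-parameter model, d = −½ ln(1 − 2P − Q) − ¼ ln(1 − 2Q).
1 − 2P − Q = 0.967782, giving −½ ln(0.967782) = 0.016374.
1 − 2Q = 0.975216, giving −¼ ln(0.975216) = 0.006274.
d = 0.016374 + 0.006274 = 0.022648.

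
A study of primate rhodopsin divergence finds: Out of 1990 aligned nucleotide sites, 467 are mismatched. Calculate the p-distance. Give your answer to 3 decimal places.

0.235

p = 467/1990 = 0.234673… ≈ 0.235 (to 3 d.p.).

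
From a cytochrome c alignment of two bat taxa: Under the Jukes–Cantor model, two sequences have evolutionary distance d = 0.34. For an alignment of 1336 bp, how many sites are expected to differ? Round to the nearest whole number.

Invert JC69: p = (3/4)(1 − e^(−4d/3)) = 0.75 × (1 − e^(-0.453333)) = 0.75 × (1 − 0.635506) = 0.273371.
Expected differing sites = pL ≈ 0.273371 × 1336 = 365.223656 ≈ 365.

365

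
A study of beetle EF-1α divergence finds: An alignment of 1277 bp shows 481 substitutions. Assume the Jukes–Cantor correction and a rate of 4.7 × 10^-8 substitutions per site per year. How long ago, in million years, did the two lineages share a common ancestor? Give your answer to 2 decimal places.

p = 481/1277 ≈ 0.376664.
d = −(3/4) ln(1 − 4p/3) = −0.75 ln(1 − 0.502219) = −0.75 ln(0.497781)
  = −0.75 × (-0.697595) = 0.523196 substitutions/site.
Under a molecular clock d = 2μt, so t = d/(2μ) = 0.523196 / (2 × 4.7 × 10^-8) = 5.57 million years.

5.57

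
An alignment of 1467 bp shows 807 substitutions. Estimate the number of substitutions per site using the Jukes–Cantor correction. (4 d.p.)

p = 807/1467 ≈ 0.550102.
d = −(3/4) ln(1 − 4p/3) = −0.75 ln(1 − 0.733469) = −0.75 ln(0.266531)
  = −0.75 × (-1.322265) = 0.991699 substitutions/site.

0.9917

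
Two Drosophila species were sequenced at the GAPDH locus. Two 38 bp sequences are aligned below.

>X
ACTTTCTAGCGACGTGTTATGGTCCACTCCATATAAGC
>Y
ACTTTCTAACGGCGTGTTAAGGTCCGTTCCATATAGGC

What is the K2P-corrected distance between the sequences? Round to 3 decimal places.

Of 38 sites, 5 differences are transitions and 1 are transversions, so P = 5/38 ≈ 0.131579 and Q = 1/38 ≈ 0.026316.
Under the Kimura two-parameter model, d = −½ ln(1 − 2P − Q) − ¼ ln(1 − 2Q).
1 − 2P − Q = 0.710526, giving −½ ln(0.710526) = 0.170875.
1 − 2Q = 0.947368, giving −¼ ln(0.947368) = 0.013517.
d = 0.170875 + 0.013517 = 0.184392.

0.184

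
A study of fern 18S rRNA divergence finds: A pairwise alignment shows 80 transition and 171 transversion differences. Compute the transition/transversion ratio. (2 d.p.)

R = 80/171 = 0.467836… ≈ 0.47 (to 2 d.p.).

0.47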